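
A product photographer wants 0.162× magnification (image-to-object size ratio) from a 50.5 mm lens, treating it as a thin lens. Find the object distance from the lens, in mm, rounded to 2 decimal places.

With m = dᵢ/dₒ and 1/f = 1/dₒ + 1/dᵢ, substituting dᵢ = m·dₒ gives 1/f = (1 + 1/m)/dₒ, hence dₒ = f·(1 + 1/m).
dₒ = 50.5 × (1 + 1/0.162) = 50.5 × 7.17284 ≈ 362.228 mm.

362.23 mm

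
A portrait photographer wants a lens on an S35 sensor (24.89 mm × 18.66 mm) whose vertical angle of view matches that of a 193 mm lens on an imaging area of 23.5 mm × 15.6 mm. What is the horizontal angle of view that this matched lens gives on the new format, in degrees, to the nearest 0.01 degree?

6.17°

Equal vertical AOV ⇒ f₂ = f₁ · 18.66/15.6 = 193 × 1.19615 ≈ 230.8577 mm.
Horizontal AOV on the new format = 2·arctan(24.89 / (2 × 230.8577)) = 2·arctan(0.05391) ≈ 6.1714°.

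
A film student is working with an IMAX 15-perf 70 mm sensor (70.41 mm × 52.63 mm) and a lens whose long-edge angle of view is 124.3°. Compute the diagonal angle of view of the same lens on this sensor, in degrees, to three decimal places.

134.124°

From the long-edge AOV: f = 70.41 / (2·tan(62.15°)) = 70.41 / 3.78533 ≈ 18.6008 mm.
Sensor diagonal = √(70.41² + 52.63²) = √7727.4850 ≈ 87.9061 mm.
Diagonal AOV = 2·arctan(87.9061 / (2 × 18.6008)) = 2·arctan(2.36297) ≈ 134.1242°.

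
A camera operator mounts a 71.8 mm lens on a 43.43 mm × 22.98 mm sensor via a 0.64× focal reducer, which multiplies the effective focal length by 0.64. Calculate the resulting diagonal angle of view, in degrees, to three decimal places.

56.261°

Effective focal length f = 71.8 × 0.64 = 45.952 mm.
Sensor diagonal = √(43.43² + 22.98²) = √2414.2453 ≈ 49.1350 mm.
α = 2·arctan(49.135 / (2 × 45.952)) = 2·arctan(0.53463) ≈ 56.2609°.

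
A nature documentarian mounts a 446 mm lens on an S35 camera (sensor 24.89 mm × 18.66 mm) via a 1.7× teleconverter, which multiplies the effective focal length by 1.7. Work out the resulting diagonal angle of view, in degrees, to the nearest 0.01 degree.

Effective focal length f = 446 × 1.7 = 758.2 mm.
Sensor diagonal = √(24.89² + 18.66²) = √967.7077 ≈ 31.1080 mm.
α = 2·arctan(31.108 / (2 × 758.2)) = 2·arctan(0.02051) ≈ 2.3504°.

2.35°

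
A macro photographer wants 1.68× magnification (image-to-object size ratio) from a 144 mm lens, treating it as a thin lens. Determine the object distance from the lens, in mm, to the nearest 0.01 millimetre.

With m = dᵢ/dₒ and 1/f = 1/dₒ + 1/dᵢ, substituting dᵢ = m·dₒ gives 1/f = (1 + 1/m)/dₒ, hence dₒ = f·(1 + 1/m).
dₒ = 144 × (1 + 1/1.68) = 144 × 1.59524 ≈ 229.714 mm.

229.71 mm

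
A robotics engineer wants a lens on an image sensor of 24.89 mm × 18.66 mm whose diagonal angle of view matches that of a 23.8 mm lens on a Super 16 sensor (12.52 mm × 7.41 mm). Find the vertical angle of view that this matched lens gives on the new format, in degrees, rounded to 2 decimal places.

Sensor diagonal = √(12.52² + 7.41²) = √211.6585 ≈ 14.5485 mm.
Sensor diagonal = √(24.89² + 18.66²) = √967.7077 ≈ 31.1080 mm.
Equal diagonal AOV ⇒ f₂ = f₁ · 31.1080/14.5485 = 23.8 × 2.13823 ≈ 50.8899 mm.
Vertical AOV on the new format = 2·arctan(18.66 / (2 × 50.8899)) = 2·arctan(0.18334) ≈ 20.7781°.

20.78°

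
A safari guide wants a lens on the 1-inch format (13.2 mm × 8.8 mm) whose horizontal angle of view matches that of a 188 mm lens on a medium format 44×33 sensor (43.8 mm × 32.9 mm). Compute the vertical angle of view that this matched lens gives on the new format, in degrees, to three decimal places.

Equal horizontal AOV ⇒ f₂ = f₁ · 13.2/43.8 = 188 × 0.30137 ≈ 56.6575 mm.
Vertical AOV on the new format = 2·arctan(8.8 / (2 × 56.6575)) = 2·arctan(0.07766) ≈ 8.8813°.

8.881°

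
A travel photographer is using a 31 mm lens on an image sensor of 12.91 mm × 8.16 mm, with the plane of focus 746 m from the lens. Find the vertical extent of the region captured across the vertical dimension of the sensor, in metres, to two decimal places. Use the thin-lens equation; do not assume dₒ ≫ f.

dₒ: 746 m = 746000 mm.
Similar triangles through the lens centre give W/dₒ = h/dᵢ; with 1/f = 1/dₒ + 1/dᵢ this gives W = h·(dₒ − f)/f.
W = 8.16 mm × (746000 − 31) / 31 = 8.16 × 24063.5161 ≈ 196358.292 mm = 196.358 m.

196.36 m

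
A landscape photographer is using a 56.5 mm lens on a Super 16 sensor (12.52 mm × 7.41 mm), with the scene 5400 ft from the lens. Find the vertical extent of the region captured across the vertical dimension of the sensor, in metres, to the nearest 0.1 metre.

215.9 m

dₒ: 5400 ft × 304.8 mm/ft = 1645919.95 mm.
Similar triangles through the lens centre give W/dₒ = h/dᵢ; with 1/f = 1/dₒ + 1/dᵢ this gives W = h·(dₒ − f)/f.
W = 7.41 mm × (1.64592e+06 − 56.5) / 56.5 = 7.41 × 29130.3265 ≈ 215855.719 mm = 215.856 m.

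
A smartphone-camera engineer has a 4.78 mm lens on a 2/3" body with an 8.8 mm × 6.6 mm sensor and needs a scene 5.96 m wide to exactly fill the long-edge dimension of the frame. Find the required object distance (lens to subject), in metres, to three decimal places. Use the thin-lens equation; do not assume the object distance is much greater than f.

W: 5.96 m = 5960 mm.
Magnification m = w/W = dᵢ/dₒ; combined with 1/f = 1/dₒ + 1/dᵢ this gives dₒ = f·(1 + W/w).
dₒ = 4.78 mm × (1 + 5960/8.8) = 4.78 × 678.2727 ≈ 3242.144 mm = 3.24214 m.

3.242 m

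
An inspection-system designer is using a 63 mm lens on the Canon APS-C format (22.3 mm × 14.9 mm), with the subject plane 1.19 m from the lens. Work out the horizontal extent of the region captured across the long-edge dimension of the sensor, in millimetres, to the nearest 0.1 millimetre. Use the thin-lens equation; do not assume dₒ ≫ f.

398.9 mm

dₒ: 1.19 m = 1190 mm.
Similar triangles through the lens centre give W/dₒ = w/dᵢ; with 1/f = 1/dₒ + 1/dᵢ this gives W = w·(dₒ − f)/f.
W = 22.3 mm × (1190 − 63) / 63 = 22.3 × 17.8889 ≈ 398.922 mm.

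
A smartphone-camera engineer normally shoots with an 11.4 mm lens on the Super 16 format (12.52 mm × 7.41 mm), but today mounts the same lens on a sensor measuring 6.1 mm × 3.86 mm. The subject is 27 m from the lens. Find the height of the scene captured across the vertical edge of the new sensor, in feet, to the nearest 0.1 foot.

The focal length stays 11.4 mm; the relevant sensor dimension is now h = 3.86 mm. Object distance dₒ = 27 m = 27000 mm.
Thin-lens field height W = h·(dₒ − f)/f = 3.86 × (27000 − 11.4)/11.4 ≈ 9138.245 mm = 9138.245/304.8 ft = 29.9811 ft.

30.0 ft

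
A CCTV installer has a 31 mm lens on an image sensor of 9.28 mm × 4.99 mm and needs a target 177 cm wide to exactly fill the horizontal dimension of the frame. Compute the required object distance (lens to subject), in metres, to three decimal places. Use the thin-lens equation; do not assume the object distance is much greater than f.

W: 177 cm = 1770 mm.
Magnification m = w/W = dᵢ/dₒ; combined with 1/f = 1/dₒ + 1/dᵢ this gives dₒ = f·(1 + W/w).
dₒ = 31 mm × (1 + 1770/9.28) = 31 × 191.7328 ≈ 5943.716 mm = 5.94372 m.

5.944 m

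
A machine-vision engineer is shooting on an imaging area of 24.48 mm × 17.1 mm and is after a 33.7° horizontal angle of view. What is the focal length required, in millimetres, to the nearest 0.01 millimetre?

From α = 2·arctan(w/2f) we get f = w / (2·tan(α/2)).
With w = 24.48 mm and α/2 = 16.85°, tan(α/2) ≈ 0.30287, so f ≈ 24.48 / 0.60574 ≈ 40.4133 mm.

40.41 mm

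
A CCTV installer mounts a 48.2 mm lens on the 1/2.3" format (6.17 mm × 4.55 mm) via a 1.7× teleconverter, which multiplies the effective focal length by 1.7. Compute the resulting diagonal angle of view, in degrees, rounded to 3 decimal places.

5.357°

Effective focal length f = 48.2 × 1.7 = 81.94 mm.
Sensor diagonal = √(6.17² + 4.55²) = √58.7714 ≈ 7.6663 mm.
α = 2·arctan(7.666 / (2 × 81.94)) = 2·arctan(0.04678) ≈ 5.3566°.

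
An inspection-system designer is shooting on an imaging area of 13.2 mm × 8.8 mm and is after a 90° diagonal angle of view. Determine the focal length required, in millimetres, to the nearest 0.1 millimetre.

7.9 mm

Sensor diagonal = √(13.2² + 8.8²) = √251.6800 ≈ 15.8644 mm.
From α = 2·arctan(d/2f) we get f = d / (2·tan(α/2)).
With d = 15.8644 mm and α/2 = 45°, tan(α/2) ≈ 1.00000, so f ≈ 15.8644 / 2.00000 ≈ 7.9322 mm.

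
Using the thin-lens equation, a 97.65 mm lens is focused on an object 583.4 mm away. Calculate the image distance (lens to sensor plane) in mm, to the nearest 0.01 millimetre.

117.28 mm

1/dᵢ = 1/f − 1/dₒ = 1/97.65 − 1/583.4 = 0.0085266 mm⁻¹.
dᵢ = 1/0.0085266 ≈ 117.2805 mm.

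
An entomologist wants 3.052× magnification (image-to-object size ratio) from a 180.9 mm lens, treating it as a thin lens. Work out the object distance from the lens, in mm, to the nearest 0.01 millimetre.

240.17 mm

With m = dᵢ/dₒ and 1/f = 1/dₒ + 1/dᵢ, substituting dᵢ = m·dₒ gives 1/f = (1 + 1/m)/dₒ, hence dₒ = f·(1 + 1/m).
dₒ = 180.9 × (1 + 1/3.052) = 180.9 × 1.32765 ≈ 240.173 mm.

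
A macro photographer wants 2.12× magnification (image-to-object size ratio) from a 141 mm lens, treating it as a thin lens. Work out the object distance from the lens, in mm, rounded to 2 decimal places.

With m = dᵢ/dₒ and 1/f = 1/dₒ + 1/dᵢ, substituting dᵢ = m·dₒ gives 1/f = (1 + 1/m)/dₒ, hence dₒ = f·(1 + 1/m).
dₒ = 141 × (1 + 1/2.12) = 141 × 1.47170 ≈ 207.509 mm.

207.51 mm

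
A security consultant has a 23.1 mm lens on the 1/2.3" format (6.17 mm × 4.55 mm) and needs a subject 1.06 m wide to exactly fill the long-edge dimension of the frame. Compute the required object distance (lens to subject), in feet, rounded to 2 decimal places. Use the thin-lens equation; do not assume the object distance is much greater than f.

W: 1.06 m = 1060 mm.
Magnification m = w/W = dᵢ/dₒ; combined with 1/f = 1/dₒ + 1/dᵢ this gives dₒ = f·(1 + W/w).
dₒ = 23.1 mm × (1 + 1060/6.17) = 23.1 × 172.7990 ≈ 3991.658 mm = 3991.658/304.8 ft = 13.096 ft.

13.10 ft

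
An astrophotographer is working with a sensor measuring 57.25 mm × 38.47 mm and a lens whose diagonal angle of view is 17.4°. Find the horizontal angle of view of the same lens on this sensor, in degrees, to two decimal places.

Sensor diagonal = √(57.25² + 38.47²) = √4757.5034 ≈ 68.9747 mm.
From the diagonal AOV: f = 68.9747 / (2·tan(8.7°)) = 68.9747 / 0.30604 ≈ 225.3757 mm.
Horizontal AOV = 2·arctan(57.25 / (2 × 225.3757)) = 2·arctan(0.12701) ≈ 14.4768°.

14.48°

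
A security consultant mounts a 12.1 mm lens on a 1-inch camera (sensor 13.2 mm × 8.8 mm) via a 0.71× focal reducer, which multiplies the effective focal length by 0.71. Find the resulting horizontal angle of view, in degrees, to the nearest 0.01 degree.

75.07°

Effective focal length f = 12.1 × 0.71 = 8.591 mm.
α = 2·arctan(13.2 / (2 × 8.591)) = 2·arctan(0.76825) ≈ 75.0662°.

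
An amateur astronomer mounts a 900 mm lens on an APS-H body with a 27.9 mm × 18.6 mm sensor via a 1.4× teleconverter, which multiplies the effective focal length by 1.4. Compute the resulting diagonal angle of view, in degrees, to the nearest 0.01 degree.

1.52°

Effective focal length f = 900 × 1.4 = 1260 mm.
Sensor diagonal = √(27.9² + 18.6²) = √1124.3700 ≈ 33.5316 mm.
α = 2·arctan(33.532 / (2 × 1260)) = 2·arctan(0.01331) ≈ 1.5247°.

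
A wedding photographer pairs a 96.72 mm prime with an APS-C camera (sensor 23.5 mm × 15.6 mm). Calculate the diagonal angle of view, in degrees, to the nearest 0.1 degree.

Sensor diagonal = √(23.5² + 15.6²) = √795.6100 ≈ 28.2066 mm.
Angle of view α = 2·arctan(d/2f) with d = 28.2066 mm and f = 96.72 mm.
d/2f = 0.14582; arctan(0.14582) ≈ 8.2961°, so α ≈ 16.5923°.

16.6°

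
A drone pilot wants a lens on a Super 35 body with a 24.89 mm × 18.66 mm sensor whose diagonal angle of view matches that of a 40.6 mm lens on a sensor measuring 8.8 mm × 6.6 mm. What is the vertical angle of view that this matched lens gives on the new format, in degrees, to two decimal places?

9.29°

Sensor diagonal = √(8.8² + 6.6²) = √121.0000 ≈ 11.0000 mm.
Sensor diagonal = √(24.89² + 18.66²) = √967.7077 ≈ 31.1080 mm.
Equal diagonal AOV ⇒ f₂ = f₁ · 31.1080/11.0000 = 40.6 × 2.82800 ≈ 114.8168 mm.
Vertical AOV on the new format = 2·arctan(18.66 / (2 × 114.8168)) = 2·arctan(0.08126) ≈ 9.2913°.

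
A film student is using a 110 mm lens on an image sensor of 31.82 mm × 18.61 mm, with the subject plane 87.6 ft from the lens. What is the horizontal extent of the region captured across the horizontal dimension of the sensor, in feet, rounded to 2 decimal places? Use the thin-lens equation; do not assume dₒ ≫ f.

25.24 ft

dₒ: 87.6 ft × 304.8 mm/ft = 26700.48 mm.
Similar triangles through the lens centre give W/dₒ = w/dᵢ; with 1/f = 1/dₒ + 1/dᵢ this gives W = w·(dₒ − f)/f.
W = 31.82 mm × (26700.5 − 110) / 110 = 31.82 × 241.7316 ≈ 7691.900 mm = 7691.900/304.8 ft = 25.2359 ft.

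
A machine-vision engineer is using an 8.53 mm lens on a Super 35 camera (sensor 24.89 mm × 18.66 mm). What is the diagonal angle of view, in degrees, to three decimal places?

Sensor diagonal = √(24.89² + 18.66²) = √967.7077 ≈ 31.1080 mm.
Angle of view α = 2·arctan(d/2f) with d = 31.1080 mm and f = 8.53 mm.
d/2f = 1.82345; arctan(1.82345) ≈ 61.2591°, so α ≈ 122.5182°.

122.518°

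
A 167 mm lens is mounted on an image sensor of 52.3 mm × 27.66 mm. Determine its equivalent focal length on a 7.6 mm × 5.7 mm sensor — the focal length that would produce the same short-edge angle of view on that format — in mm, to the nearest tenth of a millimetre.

Equal angle of view means equal height/f ratio, so f₂ = f₁ · (height₂/height₁) = 167 × 5.7/27.66.
f₂ = 167 × 0.20607 ≈ 34.414 mm.

34.4 mm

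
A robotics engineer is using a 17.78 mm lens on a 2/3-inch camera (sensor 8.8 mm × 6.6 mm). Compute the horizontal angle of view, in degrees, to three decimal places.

Angle of view α = 2·arctan(w/2f) with w = 8.8 mm and f = 17.78 mm.
w/2f = 0.24747; arctan(0.24747) ≈ 13.8997°, so α ≈ 27.7994°.

27.799°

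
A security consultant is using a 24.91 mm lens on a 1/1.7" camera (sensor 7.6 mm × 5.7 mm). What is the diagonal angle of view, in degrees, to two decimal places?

21.59°

Sensor diagonal = √(7.6² + 5.7²) = √90.2500 ≈ 9.5000 mm.
Angle of view α = 2·arctan(d/2f) with d = 9.5000 mm and f = 24.91 mm.
d/2f = 0.19069; arctan(0.19069) ≈ 10.7959°, so α ≈ 21.5918°.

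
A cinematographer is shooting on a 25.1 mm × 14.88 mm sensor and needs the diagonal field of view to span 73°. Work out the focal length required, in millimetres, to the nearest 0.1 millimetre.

Sensor diagonal = √(25.1² + 14.88²) = √851.4244 ≈ 29.1792 mm.
From α = 2·arctan(d/2f) we get f = d / (2·tan(α/2)).
With d = 29.1792 mm and α/2 = 36.5°, tan(α/2) ≈ 0.73996, so f ≈ 29.1792 / 1.47992 ≈ 19.7167 mm.

19.7 mm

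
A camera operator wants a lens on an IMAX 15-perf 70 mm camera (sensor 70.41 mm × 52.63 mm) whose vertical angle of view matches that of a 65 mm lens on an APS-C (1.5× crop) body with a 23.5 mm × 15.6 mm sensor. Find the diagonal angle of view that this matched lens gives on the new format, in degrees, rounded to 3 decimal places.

22.667°

Equal vertical AOV ⇒ f₂ = f₁ · 52.63/15.6 = 65 × 3.37372 ≈ 219.2917 mm.
Sensor diagonal = √(70.41² + 52.63²) = √7727.4850 ≈ 87.9061 mm.
Diagonal AOV on the new format = 2·arctan(87.9061 / (2 × 219.2917)) = 2·arctan(0.20043) ≈ 22.6675°.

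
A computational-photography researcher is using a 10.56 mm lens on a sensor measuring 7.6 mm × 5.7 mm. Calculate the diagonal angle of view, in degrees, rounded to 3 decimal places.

48.437°

Sensor diagonal = √(7.6² + 5.7²) = √90.2500 ≈ 9.5000 mm.
Angle of view α = 2·arctan(d/2f) with d = 9.5000 mm and f = 10.56 mm.
d/2f = 0.44981; arctan(0.44981) ≈ 24.2187°, so α ≈ 48.4374°.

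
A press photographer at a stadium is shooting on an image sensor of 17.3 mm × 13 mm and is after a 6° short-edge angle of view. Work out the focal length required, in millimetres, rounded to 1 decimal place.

124.0 mm

From α = 2·arctan(h/2f) we get f = h / (2·tan(α/2)).
With h = 13 mm and α/2 = 3°, tan(α/2) ≈ 0.05241, so f ≈ 13 / 0.10482 ≈ 124.0274 mm.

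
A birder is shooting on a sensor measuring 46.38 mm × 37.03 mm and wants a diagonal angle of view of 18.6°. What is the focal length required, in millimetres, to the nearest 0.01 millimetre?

181.21 mm

Sensor diagonal = √(46.38² + 37.03²) = √3522.3253 ≈ 59.3492 mm.
From α = 2·arctan(d/2f) we get f = d / (2·tan(α/2)).
With d = 59.3492 mm and α/2 = 9.3°, tan(α/2) ≈ 0.16376, so f ≈ 59.3492 / 0.32751 ≈ 181.2119 mm.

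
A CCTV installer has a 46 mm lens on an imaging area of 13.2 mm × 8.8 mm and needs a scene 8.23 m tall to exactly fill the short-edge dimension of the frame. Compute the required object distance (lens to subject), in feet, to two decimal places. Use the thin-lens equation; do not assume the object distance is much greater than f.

W: 8.23 m = 8230 mm.
Magnification m = h/W = dᵢ/dₒ; combined with 1/f = 1/dₒ + 1/dᵢ this gives dₒ = f·(1 + W/h).
dₒ = 46 mm × (1 + 8230/8.8) = 46 × 936.2273 ≈ 43066.455 mm = 43066.455/304.8 ft = 141.294 ft.

141.29 ft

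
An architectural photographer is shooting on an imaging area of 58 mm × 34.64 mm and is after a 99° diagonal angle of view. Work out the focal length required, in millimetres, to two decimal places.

28.85 mm

Sensor diagonal = √(58² + 34.64²) = √4563.9296 ≈ 67.5569 mm.
From α = 2·arctan(d/2f) we get f = d / (2·tan(α/2)).
With d = 67.5569 mm and α/2 = 49.5°, tan(α/2) ≈ 1.17085, so f ≈ 67.5569 / 2.34170 ≈ 28.8495 mm.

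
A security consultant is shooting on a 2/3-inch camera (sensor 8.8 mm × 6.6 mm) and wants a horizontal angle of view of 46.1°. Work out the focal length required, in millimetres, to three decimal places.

10.341 mm

From α = 2·arctan(w/2f) we get f = w / (2·tan(α/2)).
With w = 8.8 mm and α/2 = 23.05°, tan(α/2) ≈ 0.42551, so f ≈ 8.8 / 0.85101 ≈ 10.3407 mm.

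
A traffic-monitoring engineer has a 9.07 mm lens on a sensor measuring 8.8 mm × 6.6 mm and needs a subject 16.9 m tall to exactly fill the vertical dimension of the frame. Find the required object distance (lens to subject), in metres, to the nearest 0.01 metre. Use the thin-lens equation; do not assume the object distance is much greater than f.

23.23 m

W: 16.9 m = 16900 mm.
Magnification m = h/W = dᵢ/dₒ; combined with 1/f = 1/dₒ + 1/dᵢ this gives dₒ = f·(1 + W/h).
dₒ = 9.07 mm × (1 + 16900/6.6) = 9.07 × 2561.6061 ≈ 23233.767 mm = 23.2338 m.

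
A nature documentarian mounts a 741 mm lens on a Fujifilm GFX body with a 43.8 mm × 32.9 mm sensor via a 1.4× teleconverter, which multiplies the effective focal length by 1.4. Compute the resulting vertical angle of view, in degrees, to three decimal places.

1.817°

Effective focal length f = 741 × 1.4 = 1037.4 mm.
α = 2·arctan(32.9 / (2 × 1037.4)) = 2·arctan(0.01586) ≈ 1.8169°.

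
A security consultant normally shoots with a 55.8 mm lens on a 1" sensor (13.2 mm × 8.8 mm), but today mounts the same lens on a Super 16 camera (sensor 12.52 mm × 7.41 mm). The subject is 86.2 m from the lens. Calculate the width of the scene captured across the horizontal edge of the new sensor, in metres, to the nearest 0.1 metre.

19.3 m

The focal length stays 55.8 mm; the relevant sensor dimension is now w = 12.52 mm. Object distance dₒ = 86.2 m = 86200 mm.
Thin-lens field width W = w·(dₒ − f)/f = 12.52 × (86200 − 55.8)/55.8 ≈ 19328.412 mm = 19.3284 m.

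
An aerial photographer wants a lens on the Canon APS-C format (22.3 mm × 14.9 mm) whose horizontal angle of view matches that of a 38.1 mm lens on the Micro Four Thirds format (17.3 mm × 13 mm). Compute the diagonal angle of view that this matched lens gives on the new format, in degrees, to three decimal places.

30.545°

Equal horizontal AOV ⇒ f₂ = f₁ · 22.3/17.3 = 38.1 × 1.28902 ≈ 49.1116 mm.
Sensor diagonal = √(22.3² + 14.9²) = √719.3000 ≈ 26.8198 mm.
Diagonal AOV on the new format = 2·arctan(26.8198 / (2 × 49.1116)) = 2·arctan(0.27305) ≈ 30.5446°.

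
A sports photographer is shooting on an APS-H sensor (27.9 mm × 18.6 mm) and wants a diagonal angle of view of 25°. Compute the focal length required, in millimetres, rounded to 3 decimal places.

75.626 mm

Sensor diagonal = √(27.9² + 18.6²) = √1124.3700 ≈ 33.5316 mm.
From α = 2·arctan(d/2f) we get f = d / (2·tan(α/2)).
With d = 33.5316 mm and α/2 = 12.5°, tan(α/2) ≈ 0.22169, so f ≈ 33.5316 / 0.44339 ≈ 75.6257 mm.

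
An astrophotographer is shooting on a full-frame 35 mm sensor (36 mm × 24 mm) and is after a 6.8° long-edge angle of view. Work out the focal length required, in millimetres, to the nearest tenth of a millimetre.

From α = 2·arctan(w/2f) we get f = w / (2·tan(α/2)).
With w = 36 mm and α/2 = 3.4°, tan(α/2) ≈ 0.05941, so f ≈ 36 / 0.11882 ≈ 302.9745 mm.

303.0 mm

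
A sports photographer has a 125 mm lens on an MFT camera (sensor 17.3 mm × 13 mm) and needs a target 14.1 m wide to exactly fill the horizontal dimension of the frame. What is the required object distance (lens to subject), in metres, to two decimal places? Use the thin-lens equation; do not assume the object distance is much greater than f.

W: 14.1 m = 14100 mm.
Magnification m = w/W = dᵢ/dₒ; combined with 1/f = 1/dₒ + 1/dᵢ this gives dₒ = f·(1 + W/w).
dₒ = 125 mm × (1 + 14100/17.3) = 125 × 816.0289 ≈ 102003.613 mm = 102.004 m.

102.00 m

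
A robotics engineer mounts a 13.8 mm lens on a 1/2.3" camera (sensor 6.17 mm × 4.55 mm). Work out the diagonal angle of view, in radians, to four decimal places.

Sensor diagonal = √(6.17² + 4.55²) = √58.7714 ≈ 7.6663 mm.
Angle of view α = 2·arctan(d/2f) with d = 7.6663 mm and f = 13.8 mm.
d/2f = 0.27776; arctan(0.27776) ≈ 0.2709 rad, so α ≈ 0.5419 rad.

0.5419 rad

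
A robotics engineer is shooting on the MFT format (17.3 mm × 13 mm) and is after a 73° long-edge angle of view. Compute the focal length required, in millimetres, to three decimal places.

11.690 mm

From α = 2·arctan(w/2f) we get f = w / (2·tan(α/2)).
With w = 17.3 mm and α/2 = 36.5°, tan(α/2) ≈ 0.73996, so f ≈ 17.3 / 1.47992 ≈ 11.6898 mm.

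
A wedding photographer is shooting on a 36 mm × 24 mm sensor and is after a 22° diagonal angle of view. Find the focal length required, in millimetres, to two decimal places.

Sensor diagonal = √(36² + 24²) = √1872.0000 ≈ 43.2666 mm.
From α = 2·arctan(d/2f) we get f = d / (2·tan(α/2)).
With d = 43.2666 mm and α/2 = 11°, tan(α/2) ≈ 0.19438, so f ≈ 43.2666 / 0.38876 ≈ 111.2937 mm.

111.29 mm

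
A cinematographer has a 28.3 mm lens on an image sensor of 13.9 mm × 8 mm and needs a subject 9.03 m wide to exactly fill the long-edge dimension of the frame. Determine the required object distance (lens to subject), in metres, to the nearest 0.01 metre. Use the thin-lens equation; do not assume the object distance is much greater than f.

18.41 m

W: 9.03 m = 9030 mm.
Magnification m = w/W = dᵢ/dₒ; combined with 1/f = 1/dₒ + 1/dᵢ this gives dₒ = f·(1 + W/w).
dₒ = 28.3 mm × (1 + 9030/13.9) = 28.3 × 650.6403 ≈ 18413.120 mm = 18.4131 m.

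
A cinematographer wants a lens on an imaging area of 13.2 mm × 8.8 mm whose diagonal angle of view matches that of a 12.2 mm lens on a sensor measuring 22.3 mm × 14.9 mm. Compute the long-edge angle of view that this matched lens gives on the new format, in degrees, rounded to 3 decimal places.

84.890°

Sensor diagonal = √(22.3² + 14.9²) = √719.3000 ≈ 26.8198 mm.
Sensor diagonal = √(13.2² + 8.8²) = √251.6800 ≈ 15.8644 mm.
Equal diagonal AOV ⇒ f₂ = f₁ · 15.8644/26.8198 = 12.2 × 0.59152 ≈ 7.2165 mm.
Long-edge AOV on the new format = 2·arctan(13.2 / (2 × 7.2165)) = 2·arctan(0.91457) ≈ 84.8899°.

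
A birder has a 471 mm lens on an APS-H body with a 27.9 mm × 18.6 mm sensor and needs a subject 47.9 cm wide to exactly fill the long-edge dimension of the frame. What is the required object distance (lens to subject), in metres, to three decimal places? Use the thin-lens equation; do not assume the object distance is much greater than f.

W: 47.9 cm = 479 mm.
Magnification m = w/W = dᵢ/dₒ; combined with 1/f = 1/dₒ + 1/dᵢ this gives dₒ = f·(1 + W/w).
dₒ = 471 mm × (1 + 479/27.9) = 471 × 18.1685 ≈ 8557.344 mm = 8.55734 m.

8.557 m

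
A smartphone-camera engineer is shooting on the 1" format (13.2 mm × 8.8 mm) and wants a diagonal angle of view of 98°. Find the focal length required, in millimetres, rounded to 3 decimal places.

Sensor diagonal = √(13.2² + 8.8²) = √251.6800 ≈ 15.8644 mm.
From α = 2·arctan(d/2f) we get f = d / (2·tan(α/2)).
With d = 15.8644 mm and α/2 = 49°, tan(α/2) ≈ 1.15037, so f ≈ 15.8644 / 2.30074 ≈ 6.8954 mm.

6.895 mm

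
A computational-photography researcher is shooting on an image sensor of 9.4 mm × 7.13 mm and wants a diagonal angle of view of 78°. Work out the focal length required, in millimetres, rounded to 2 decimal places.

Sensor diagonal = √(9.4² + 7.13²) = √139.1969 ≈ 11.7982 mm.
From α = 2·arctan(d/2f) we get f = d / (2·tan(α/2)).
With d = 11.7982 mm and α/2 = 39°, tan(α/2) ≈ 0.80978, so f ≈ 11.7982 / 1.61957 ≈ 7.2848 mm.

7.28 mm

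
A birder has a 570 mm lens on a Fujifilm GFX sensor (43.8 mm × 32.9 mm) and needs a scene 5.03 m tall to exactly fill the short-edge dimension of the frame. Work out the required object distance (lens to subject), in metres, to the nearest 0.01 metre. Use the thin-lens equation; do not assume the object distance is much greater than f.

W: 5.03 m = 5030 mm.
Magnification m = h/W = dᵢ/dₒ; combined with 1/f = 1/dₒ + 1/dᵢ this gives dₒ = f·(1 + W/h).
dₒ = 570 mm × (1 + 5030/32.9) = 570 × 153.8875 ≈ 87715.897 mm = 87.7159 m.

87.72 m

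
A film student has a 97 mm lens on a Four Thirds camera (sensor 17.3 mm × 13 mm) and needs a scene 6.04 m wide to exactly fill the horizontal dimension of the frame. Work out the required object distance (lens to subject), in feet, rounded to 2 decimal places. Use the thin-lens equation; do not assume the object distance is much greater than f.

W: 6.04 m = 6040 mm.
Magnification m = w/W = dᵢ/dₒ; combined with 1/f = 1/dₒ + 1/dᵢ this gives dₒ = f·(1 + W/w).
dₒ = 97 mm × (1 + 6040/17.3) = 97 × 350.1329 ≈ 33962.896 mm = 33962.896/304.8 ft = 111.427 ft.

111.43 ft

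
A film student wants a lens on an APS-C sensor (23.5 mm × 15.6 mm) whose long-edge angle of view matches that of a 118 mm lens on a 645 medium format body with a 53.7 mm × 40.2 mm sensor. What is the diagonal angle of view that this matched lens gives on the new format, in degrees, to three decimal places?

Equal long-edge AOV ⇒ f₂ = f₁ · 23.5/53.7 = 118 × 0.43762 ≈ 51.6387 mm.
Sensor diagonal = √(23.5² + 15.6²) = √795.6100 ≈ 28.2066 mm.
Diagonal AOV on the new format = 2·arctan(28.2066 / (2 × 51.6387)) = 2·arctan(0.27311) ≈ 30.5515°.

30.552°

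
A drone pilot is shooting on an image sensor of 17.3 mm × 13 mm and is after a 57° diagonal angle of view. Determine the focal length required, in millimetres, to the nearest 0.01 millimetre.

19.93 mm

Sensor diagonal = √(17.3² + 13²) = √468.2900 ≈ 21.6400 mm.
From α = 2·arctan(d/2f) we get f = d / (2·tan(α/2)).
With d = 21.6400 mm and α/2 = 28.5°, tan(α/2) ≈ 0.54296, so f ≈ 21.6400 / 1.08591 ≈ 19.9280 mm.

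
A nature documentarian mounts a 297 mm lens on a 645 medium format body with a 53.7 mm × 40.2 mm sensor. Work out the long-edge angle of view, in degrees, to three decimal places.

10.331°

Angle of view α = 2·arctan(w/2f) with w = 53.7 mm and f = 297 mm.
w/2f = 0.09040; arctan(0.09040) ≈ 5.1657°, so α ≈ 10.3315°.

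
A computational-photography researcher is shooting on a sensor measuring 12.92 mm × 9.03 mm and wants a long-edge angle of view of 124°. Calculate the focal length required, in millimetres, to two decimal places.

3.43 mm

From α = 2·arctan(w/2f) we get f = w / (2·tan(α/2)).
With w = 12.92 mm and α/2 = 62°, tan(α/2) ≈ 1.88073, so f ≈ 12.92 / 3.76145 ≈ 3.4348 mm.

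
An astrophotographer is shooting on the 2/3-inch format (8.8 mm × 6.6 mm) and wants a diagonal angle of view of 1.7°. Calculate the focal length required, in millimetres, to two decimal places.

Sensor diagonal = √(8.8² + 6.6²) = √121.0000 ≈ 11.0000 mm.
From α = 2·arctan(d/2f) we get f = d / (2·tan(α/2)).
With d = 11.0000 mm and α/2 = 0.85°, tan(α/2) ≈ 0.01484, so f ≈ 11.0000 / 0.02967 ≈ 370.7102 mm.

370.71 mm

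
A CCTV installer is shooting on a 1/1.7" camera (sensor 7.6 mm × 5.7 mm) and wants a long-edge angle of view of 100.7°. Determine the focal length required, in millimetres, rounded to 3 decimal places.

From α = 2·arctan(w/2f) we get f = w / (2·tan(α/2)).
With w = 7.6 mm and α/2 = 50.35°, tan(α/2) ≈ 1.20665, so f ≈ 7.6 / 2.41329 ≈ 3.1492 mm.

3.149 mm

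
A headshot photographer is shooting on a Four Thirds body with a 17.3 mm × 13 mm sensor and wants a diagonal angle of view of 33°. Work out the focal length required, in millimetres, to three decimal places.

36.528 mm

Sensor diagonal = √(17.3² + 13²) = √468.2900 ≈ 21.6400 mm.
From α = 2·arctan(d/2f) we get f = d / (2·tan(α/2)).
With d = 21.6400 mm and α/2 = 16.5°, tan(α/2) ≈ 0.29621, so f ≈ 21.6400 / 0.59243 ≈ 36.5277 mm.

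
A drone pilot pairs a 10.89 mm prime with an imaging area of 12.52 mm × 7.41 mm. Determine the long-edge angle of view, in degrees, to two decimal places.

59.78°

Angle of view α = 2·arctan(w/2f) with w = 12.52 mm and f = 10.89 mm.
w/2f = 0.57484; arctan(0.57484) ≈ 29.8920°, so α ≈ 59.7840°.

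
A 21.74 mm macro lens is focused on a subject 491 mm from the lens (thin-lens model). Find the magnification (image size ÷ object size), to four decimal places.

0.0463×

Thin lens: 1/f = 1/dₒ + 1/dᵢ → 1/dᵢ = 1/21.74 − 1/491 = 0.0439615 mm⁻¹, so dᵢ ≈ 22.7472 mm.
Magnification m = dᵢ/dₒ = 22.7472/491 ≈ 0.04633.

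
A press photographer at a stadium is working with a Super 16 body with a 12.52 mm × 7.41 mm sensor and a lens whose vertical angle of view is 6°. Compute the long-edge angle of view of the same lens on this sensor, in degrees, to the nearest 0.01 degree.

From the vertical AOV: f = 7.41 / (2·tan(3°)) = 7.41 / 0.10482 ≈ 70.6956 mm.
Long-edge AOV = 2·arctan(12.52 / (2 × 70.6956)) = 2·arctan(0.08855) ≈ 10.1205°.

10.12°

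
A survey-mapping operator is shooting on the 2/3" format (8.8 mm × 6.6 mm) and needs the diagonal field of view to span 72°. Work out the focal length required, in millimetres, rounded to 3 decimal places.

7.570 mm

Sensor diagonal = √(8.8² + 6.6²) = √121.0000 ≈ 11.0000 mm.
From α = 2·arctan(d/2f) we get f = d / (2·tan(α/2)).
With d = 11.0000 mm and α/2 = 36°, tan(α/2) ≈ 0.72654, so f ≈ 11.0000 / 1.45309 ≈ 7.5701 mm.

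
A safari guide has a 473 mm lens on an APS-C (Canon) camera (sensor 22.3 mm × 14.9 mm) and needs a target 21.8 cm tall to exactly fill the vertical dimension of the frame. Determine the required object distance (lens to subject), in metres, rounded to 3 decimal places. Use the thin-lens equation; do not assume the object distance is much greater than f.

W: 21.8 cm = 218 mm.
Magnification m = h/W = dᵢ/dₒ; combined with 1/f = 1/dₒ + 1/dᵢ this gives dₒ = f·(1 + W/h).
dₒ = 473 mm × (1 + 218/14.9) = 473 × 15.6309 ≈ 7393.403 mm = 7.3934 m.

7.393 m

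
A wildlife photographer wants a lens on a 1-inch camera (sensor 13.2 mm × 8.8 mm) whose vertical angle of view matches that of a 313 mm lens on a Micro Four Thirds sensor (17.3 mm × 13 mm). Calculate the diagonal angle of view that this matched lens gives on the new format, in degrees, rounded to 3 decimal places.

4.288°

Equal vertical AOV ⇒ f₂ = f₁ · 8.8/13 = 313 × 0.67692 ≈ 211.8769 mm.
Sensor diagonal = √(13.2² + 8.8²) = √251.6800 ≈ 15.8644 mm.
Diagonal AOV on the new format = 2·arctan(15.8644 / (2 × 211.8769)) = 2·arctan(0.03744) ≈ 4.2881°.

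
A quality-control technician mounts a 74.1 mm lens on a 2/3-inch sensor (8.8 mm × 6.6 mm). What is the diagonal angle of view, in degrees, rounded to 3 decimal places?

8.490°

Sensor diagonal = √(8.8² + 6.6²) = √121.0000 ≈ 11.0000 mm.
Angle of view α = 2·arctan(d/2f) with d = 11.0000 mm and f = 74.1 mm.
d/2f = 0.07422; arctan(0.07422) ≈ 4.2449°, so α ≈ 8.4899°.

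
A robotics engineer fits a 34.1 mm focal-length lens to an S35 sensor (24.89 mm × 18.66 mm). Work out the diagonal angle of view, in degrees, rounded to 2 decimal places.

49.04°

Sensor diagonal = √(24.89² + 18.66²) = √967.7077 ≈ 31.1080 mm.
Angle of view α = 2·arctan(d/2f) with d = 31.1080 mm and f = 34.1 mm.
d/2f = 0.45613; arctan(0.45613) ≈ 24.5191°, so α ≈ 49.0382°.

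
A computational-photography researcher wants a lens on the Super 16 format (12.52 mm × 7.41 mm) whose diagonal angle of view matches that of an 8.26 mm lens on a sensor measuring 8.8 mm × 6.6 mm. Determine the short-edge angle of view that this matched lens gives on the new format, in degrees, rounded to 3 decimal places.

Sensor diagonal = √(8.8² + 6.6²) = √121.0000 ≈ 11.0000 mm.
Sensor diagonal = √(12.52² + 7.41²) = √211.6585 ≈ 14.5485 mm.
Equal diagonal AOV ⇒ f₂ = f₁ · 14.5485/11.0000 = 8.26 × 1.32259 ≈ 10.9246 mm.
Short-edge AOV on the new format = 2·arctan(7.41 / (2 × 10.9246)) = 2·arctan(0.33914) ≈ 37.4680°.

37.468°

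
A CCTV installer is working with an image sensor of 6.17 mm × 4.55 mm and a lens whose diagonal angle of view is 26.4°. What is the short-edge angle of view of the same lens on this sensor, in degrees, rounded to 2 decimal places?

Sensor diagonal = √(6.17² + 4.55²) = √58.7714 ≈ 7.6663 mm.
From the diagonal AOV: f = 7.6663 / (2·tan(13.2°)) = 7.6663 / 0.46910 ≈ 16.3426 mm.
Short-edge AOV = 2·arctan(4.55 / (2 × 16.3426)) = 2·arctan(0.13921) ≈ 15.8500°.

15.85°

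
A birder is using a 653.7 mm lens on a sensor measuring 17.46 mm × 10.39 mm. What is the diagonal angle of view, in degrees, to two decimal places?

Sensor diagonal = √(17.46² + 10.39²) = √412.8037 ≈ 20.3176 mm.
Angle of view α = 2·arctan(d/2f) with d = 20.3176 mm and f = 653.7 mm.
d/2f = 0.01554; arctan(0.01554) ≈ 0.8903°, so α ≈ 1.7807°.

1.78°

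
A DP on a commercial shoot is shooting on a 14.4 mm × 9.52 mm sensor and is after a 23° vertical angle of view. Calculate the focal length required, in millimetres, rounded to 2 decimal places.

23.40 mm

From α = 2·arctan(h/2f) we get f = h / (2·tan(α/2)).
With h = 9.52 mm and α/2 = 11.5°, tan(α/2) ≈ 0.20345, so f ≈ 9.52 / 0.40690 ≈ 23.3961 mm.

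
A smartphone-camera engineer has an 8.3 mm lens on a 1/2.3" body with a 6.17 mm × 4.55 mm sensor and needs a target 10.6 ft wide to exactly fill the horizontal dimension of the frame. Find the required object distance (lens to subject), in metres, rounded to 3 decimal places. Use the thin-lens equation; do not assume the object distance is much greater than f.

W: 10.6 ft × 304.8 mm/ft = 3230.88 mm.
Magnification m = w/W = dᵢ/dₒ; combined with 1/f = 1/dₒ + 1/dᵢ this gives dₒ = f·(1 + W/w).
dₒ = 8.3 mm × (1 + 3230.88/6.17) = 8.3 × 524.6434 ≈ 4354.540 mm = 4.35454 m.

4.355 m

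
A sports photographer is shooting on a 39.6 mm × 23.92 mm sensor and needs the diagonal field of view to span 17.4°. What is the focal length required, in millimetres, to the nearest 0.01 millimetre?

Sensor diagonal = √(39.6² + 23.92²) = √2140.3264 ≈ 46.2637 mm.
From α = 2·arctan(d/2f) we get f = d / (2·tan(α/2)).
With d = 46.2637 mm and α/2 = 8.7°, tan(α/2) ≈ 0.15302, so f ≈ 46.2637 / 0.30604 ≈ 151.1672 mm.

151.17 mm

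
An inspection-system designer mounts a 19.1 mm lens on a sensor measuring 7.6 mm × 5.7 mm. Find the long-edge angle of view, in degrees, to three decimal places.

Angle of view α = 2·arctan(w/2f) with w = 7.6 mm and f = 19.1 mm.
w/2f = 0.19895; arctan(0.19895) ≈ 11.2522°, so α ≈ 22.5045°.

22.504°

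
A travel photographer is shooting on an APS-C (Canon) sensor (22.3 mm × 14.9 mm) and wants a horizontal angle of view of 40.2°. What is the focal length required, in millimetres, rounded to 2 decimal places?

30.47 mm

From α = 2·arctan(w/2f) we get f = w / (2·tan(α/2)).
With w = 22.3 mm and α/2 = 20.1°, tan(α/2) ≈ 0.36595, so f ≈ 22.3 / 0.73190 ≈ 30.4688 mm.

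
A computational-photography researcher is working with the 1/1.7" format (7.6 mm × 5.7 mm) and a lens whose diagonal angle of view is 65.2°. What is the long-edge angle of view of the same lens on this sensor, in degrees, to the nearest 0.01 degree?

54.19°

Sensor diagonal = √(7.6² + 5.7²) = √90.2500 ≈ 9.5000 mm.
From the diagonal AOV: f = 9.5000 / (2·tan(32.6°)) = 9.5000 / 1.27905 ≈ 7.4274 mm.
Long-edge AOV = 2·arctan(7.6 / (2 × 7.4274)) = 2·arctan(0.51162) ≈ 54.1905°.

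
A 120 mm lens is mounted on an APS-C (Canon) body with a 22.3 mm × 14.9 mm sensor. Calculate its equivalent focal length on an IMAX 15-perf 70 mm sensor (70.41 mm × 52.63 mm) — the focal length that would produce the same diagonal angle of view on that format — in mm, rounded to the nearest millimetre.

393 mm

Sensor diagonal = √(22.3² + 14.9²) = √719.3000 ≈ 26.8198 mm.
Sensor diagonal = √(70.41² + 52.63²) = √7727.4850 ≈ 87.9061 mm.
Equal angle of view means equal diagonal/f ratio, so f₂ = f₁ · (diagonal₂/diagonal₁) = 120 × 87.9061/26.8198.
f₂ = 120 × 3.27766 ≈ 393.319 mm.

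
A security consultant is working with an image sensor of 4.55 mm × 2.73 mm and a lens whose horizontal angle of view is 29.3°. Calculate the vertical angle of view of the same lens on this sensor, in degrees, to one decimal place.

From the horizontal AOV: f = 4.55 / (2·tan(14.65°)) = 4.55 / 0.52283 ≈ 8.7027 mm.
Vertical AOV = 2·arctan(2.73 / (2 × 8.7027)) = 2·arctan(0.15685) ≈ 17.8282°.

17.8°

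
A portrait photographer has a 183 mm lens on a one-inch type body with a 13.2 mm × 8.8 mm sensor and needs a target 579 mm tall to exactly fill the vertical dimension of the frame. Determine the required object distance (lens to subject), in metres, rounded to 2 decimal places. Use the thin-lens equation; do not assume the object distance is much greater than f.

12.22 m

Magnification m = h/W = dᵢ/dₒ; combined with 1/f = 1/dₒ + 1/dᵢ this gives dₒ = f·(1 + W/h).
dₒ = 183 mm × (1 + 579/8.8) = 183 × 66.7955 ≈ 12223.568 mm = 12.2236 m.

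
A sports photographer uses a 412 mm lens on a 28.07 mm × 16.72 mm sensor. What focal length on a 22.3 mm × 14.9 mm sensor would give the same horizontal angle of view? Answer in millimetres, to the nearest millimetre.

Equal angle of view means equal width/f ratio, so f₂ = f₁ · (width₂/width₁) = 412 × 22.3/28.07.
f₂ = 412 × 0.79444 ≈ 327.310 mm.

327 mm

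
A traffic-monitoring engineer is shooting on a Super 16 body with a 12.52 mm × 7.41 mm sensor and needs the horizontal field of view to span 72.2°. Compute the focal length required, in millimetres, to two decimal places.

8.58 mm

From α = 2·arctan(w/2f) we get f = w / (2·tan(α/2)).
With w = 12.52 mm and α/2 = 36.1°, tan(α/2) ≈ 0.72921, so f ≈ 12.52 / 1.45843 ≈ 8.5846 mm.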